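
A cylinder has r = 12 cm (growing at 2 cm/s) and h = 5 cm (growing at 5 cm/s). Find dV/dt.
960π cm³/s

V = πr²h
dV/dt = 2πrh·dr/dt + πr²·dh/dt
= 2π(12)(5)(2) + π(12)²(5)
= 960π cm³/s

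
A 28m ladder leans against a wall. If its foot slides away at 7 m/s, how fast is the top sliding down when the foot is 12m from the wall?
21√10/20 ≈ 3.32 m/s

x² + y² = 28²
2x·dx/dt + 2y·dy/dt = 0
dy/dt = -x/y · dx/dt = -12/(8√10) · 7 = -21√10/20 m/s
The top is descending at 21√10/20 ≈ 3.32 m/s.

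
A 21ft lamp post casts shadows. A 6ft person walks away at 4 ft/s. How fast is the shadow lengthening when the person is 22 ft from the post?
8/5 ft/s

By similar triangles: 21/(x+s) = 6/s
Solving: s = 6x/15
ds/dt = 6/15 · dx/dt = 2/5 · 4 = 8/5 ft/s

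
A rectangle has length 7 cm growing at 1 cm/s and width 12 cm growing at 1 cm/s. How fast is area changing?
19 cm²/s

A = lw
dA/dt = w·dl/dt + l·dw/dt = 12·1 + 7·1 = 19 cm²/s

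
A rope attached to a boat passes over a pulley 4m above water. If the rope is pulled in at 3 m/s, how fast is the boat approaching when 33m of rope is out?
99√1073/1073 ≈ 3.022 m/s

rope² = x² + 4²
x = √(33² - 4²) = √1073
dx/dt = (rope/x) · d(rope)/dt = (33/√1073) · (-3) = -99√1073/1073 m/s
The boat approaches at 99√1073/1073 ≈ 3.022 m/s.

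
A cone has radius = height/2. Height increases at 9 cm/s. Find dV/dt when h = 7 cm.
441π/4 cm³/s

V = (1/3)π(h/2)²h = πh³/12
dV/dt = πh²/4 · 9
At h = 7: dV/dt = 441π/4 cm³/s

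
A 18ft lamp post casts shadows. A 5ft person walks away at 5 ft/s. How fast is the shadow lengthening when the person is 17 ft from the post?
25/13 ft/s

By similar triangles: 18/(x+s) = 5/s
Solving: s = 5x/13
ds/dt = 5/13 · dx/dt = 5/13 · 5 = 25/13 ft/s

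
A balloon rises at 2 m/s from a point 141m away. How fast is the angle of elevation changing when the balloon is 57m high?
0.012192 rad/s

tan(θ) = y/141
sec²(θ) · dθ/dt = (1/141) · dy/dt
dθ/dt = cos²(θ)/141 · 2 = 141/(141² + 57²) · 2
dθ/dt = 0.012192 rad/s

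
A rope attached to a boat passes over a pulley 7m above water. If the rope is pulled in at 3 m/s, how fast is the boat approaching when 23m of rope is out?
23√30/40 ≈ 3.149 m/s

rope² = x² + 7²
x = √(23² - 7²) = 4√30
dx/dt = (rope/x) · d(rope)/dt = (23/(4√30)) · (-3) = -23√30/40 m/s
The boat approaches at 23√30/40 ≈ 3.149 m/s.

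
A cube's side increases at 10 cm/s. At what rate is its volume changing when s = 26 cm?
20280 cm³/s

V = s³
dV/dt = 3s² · ds/dt = 3·26²·10 = 20280 cm³/s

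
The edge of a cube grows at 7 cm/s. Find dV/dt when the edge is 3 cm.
189 cm³/s

V = s³
dV/dt = 3s² · ds/dt = 3·3²·7 = 189 cm³/s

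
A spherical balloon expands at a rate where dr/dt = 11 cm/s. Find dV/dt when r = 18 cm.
14256π cm³/s

V = (4/3)πr³
dV/dt = dV/dr · dr/dt = 4πr² · 11
At r = 18: dV/dt = 14256π cm³/s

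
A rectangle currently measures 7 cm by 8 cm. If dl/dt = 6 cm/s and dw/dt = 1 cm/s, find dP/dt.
14 cm/s

P = 2(l + w)
dP/dt = 2(dl/dt + dw/dt) = 2(6 + 1) = 14 cm/s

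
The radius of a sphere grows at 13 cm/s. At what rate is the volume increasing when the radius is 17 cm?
15028π cm³/s

V = (4/3)πr³
dV/dt = dV/dr · dr/dt = 4πr² · 13
At r = 17: dV/dt = 15028π cm³/s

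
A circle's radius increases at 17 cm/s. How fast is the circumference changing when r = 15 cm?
34π cm/s

C = 2πr
dC/dt = 2π · dr/dt = 2π · 17 = 34π cm/s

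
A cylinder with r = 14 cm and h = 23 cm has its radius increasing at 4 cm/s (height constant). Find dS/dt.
408π cm²/s

S = 2πrh + 2πr² (lateral + bases)
dS/dt = (2πh + 4πr)·dr/dt = (2π·23 + 4π·14)·4
= 408π cm²/s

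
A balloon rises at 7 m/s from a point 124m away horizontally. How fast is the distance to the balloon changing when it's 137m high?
959√34145/34145 ≈ 5.19 m/s

z² = 124² + y²
z = √(124² + 137²) = √34145
dz/dt = y/z · dy/dt = 137/√34145 · 7 = 959√34145/34145 ≈ 5.19 m/s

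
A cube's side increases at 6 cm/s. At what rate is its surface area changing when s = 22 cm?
1584 cm²/s

A = 6s²
dA/dt = 12s · ds/dt = 12·22·6 = 1584 cm²/s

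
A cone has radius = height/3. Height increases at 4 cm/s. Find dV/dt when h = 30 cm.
400π cm³/s

V = (1/3)π(h/3)²h = πh³/27
dV/dt = πh²/9 · 4
At h = 30: dV/dt = 400π cm³/s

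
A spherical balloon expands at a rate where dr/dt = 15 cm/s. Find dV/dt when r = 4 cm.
960π cm³/s

V = (4/3)πr³
dV/dt = dV/dr · dr/dt = 4πr² · 15
At r = 4: dV/dt = 960π cm³/s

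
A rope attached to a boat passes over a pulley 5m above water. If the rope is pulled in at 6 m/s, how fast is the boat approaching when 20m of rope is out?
8√15/5 ≈ 6.197 m/s

rope² = x² + 5²
x = √(20² - 5²) = 5√15
dx/dt = (rope/x) · d(rope)/dt = (20/(5√15)) · (-6) = -8√15/5 m/s
The boat approaches at 8√15/5 ≈ 6.197 m/s.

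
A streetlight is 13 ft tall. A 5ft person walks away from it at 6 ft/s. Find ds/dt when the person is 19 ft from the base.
15/4 ft/s

By similar triangles: 13/(x+s) = 5/s
Solving: s = 5x/8
ds/dt = 5/8 · dx/dt = 5/8 · 6 = 15/4 ft/s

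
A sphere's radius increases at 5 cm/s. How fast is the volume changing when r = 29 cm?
16820π cm³/s

V = (4/3)πr³
dV/dt = dV/dr · dr/dt = 4πr² · 5
At r = 29: dV/dt = 16820π cm³/s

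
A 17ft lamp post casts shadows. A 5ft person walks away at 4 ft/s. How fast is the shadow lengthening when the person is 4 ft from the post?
5/3 ft/s

By similar triangles: 17/(x+s) = 5/s
Solving: s = 5x/12
ds/dt = 5/12 · dx/dt = 5/12 · 4 = 5/3 ft/s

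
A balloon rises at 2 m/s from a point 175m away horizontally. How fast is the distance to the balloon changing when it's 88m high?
176√38369/38369 ≈ 0.8985 m/s

z² = 175² + y²
z = √(175² + 88²) = √38369
dz/dt = y/z · dy/dt = 88/√38369 · 2 = 176√38369/38369 ≈ 0.8985 m/s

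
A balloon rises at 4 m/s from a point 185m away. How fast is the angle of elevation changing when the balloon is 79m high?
0.018287 rad/s

tan(θ) = y/185
sec²(θ) · dθ/dt = (1/185) · dy/dt
dθ/dt = cos²(θ)/185 · 4 = 185/(185² + 79²) · 4
dθ/dt = 0.018287 rad/s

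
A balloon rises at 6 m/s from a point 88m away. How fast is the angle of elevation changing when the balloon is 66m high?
0.043636 rad/s

tan(θ) = y/88
sec²(θ) · dθ/dt = (1/88) · dy/dt
dθ/dt = cos²(θ)/88 · 6 = 88/(88² + 66²) · 6
dθ/dt = 0.043636 rad/s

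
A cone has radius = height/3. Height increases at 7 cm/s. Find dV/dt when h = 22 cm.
3388π/9 cm³/s

V = (1/3)π(h/3)²h = πh³/27
dV/dt = πh²/9 · 7
At h = 22: dV/dt = 3388π/9 cm³/s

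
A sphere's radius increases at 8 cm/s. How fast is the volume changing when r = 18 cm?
10368π cm³/s

V = (4/3)πr³
dV/dt = dV/dr · dr/dt = 4πr² · 8
At r = 18: dV/dt = 10368π cm³/s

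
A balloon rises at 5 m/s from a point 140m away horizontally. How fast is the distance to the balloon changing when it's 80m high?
4√65/13 ≈ 2.481 m/s

z² = 140² + y²
z = √(140² + 80²) = 20√65
dz/dt = y/z · dy/dt = 80/(20√65) · 5 = 4√65/13 ≈ 2.481 m/s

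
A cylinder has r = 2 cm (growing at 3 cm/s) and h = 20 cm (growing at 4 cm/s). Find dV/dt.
256π cm³/s

V = πr²h
dV/dt = 2πrh·dr/dt + πr²·dh/dt
= 2π(2)(20)(3) + π(2)²(4)
= 256π cm³/s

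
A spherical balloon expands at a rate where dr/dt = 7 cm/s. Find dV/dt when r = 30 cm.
25200π cm³/s

V = (4/3)πr³
dV/dt = dV/dr · dr/dt = 4πr² · 7
At r = 30: dV/dt = 25200π cm³/s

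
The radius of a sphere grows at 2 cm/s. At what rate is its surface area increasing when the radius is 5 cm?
80π cm²/s

S = 4πr²
dS/dt = dS/dr · dr/dt = 8πr · 2
At r = 5: dS/dt = 80π cm²/s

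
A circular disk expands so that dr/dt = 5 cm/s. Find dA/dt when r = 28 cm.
280π cm²/s

A = πr²
dA/dt = 2πr · dr/dt = 2π(28)(5) = 280π cm²/s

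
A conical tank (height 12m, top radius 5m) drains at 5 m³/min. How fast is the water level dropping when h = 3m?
16/(5π) ≈ 1.019 m/min

r/h = 5/12, so r = (5/12)h
V = (1/3)πr²h = (1/3)π((5/12)h)²h = (25/432)πh³
dV/dh = (25/144)πh²
dh/dt = (dV/dt)/(dV/dh) = -5/((25/144)π·3²) = -16/(5π) m/min
The level is dropping at 16/(5π) ≈ 1.019 m/min.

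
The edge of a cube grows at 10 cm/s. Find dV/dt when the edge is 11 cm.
3630 cm³/s

V = s³
dV/dt = 3s² · ds/dt = 3·11²·10 = 3630 cm³/s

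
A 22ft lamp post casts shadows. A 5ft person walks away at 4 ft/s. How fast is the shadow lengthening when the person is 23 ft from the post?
20/17 ft/s

By similar triangles: 22/(x+s) = 5/s
Solving: s = 5x/17
ds/dt = 5/17 · dx/dt = 5/17 · 4 = 20/17 ft/s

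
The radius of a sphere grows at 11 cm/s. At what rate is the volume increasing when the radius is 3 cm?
396π cm³/s

V = (4/3)πr³
dV/dt = dV/dr · dr/dt = 4πr² · 11
At r = 3: dV/dt = 396π cm³/s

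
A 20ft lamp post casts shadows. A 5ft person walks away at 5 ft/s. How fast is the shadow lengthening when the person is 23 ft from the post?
5/3 ft/s

By similar triangles: 20/(x+s) = 5/s
Solving: s = 5x/15
ds/dt = 5/15 · dx/dt = 1/3 · 5 = 5/3 ft/s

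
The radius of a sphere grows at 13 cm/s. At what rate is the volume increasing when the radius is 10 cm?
5200π cm³/s

V = (4/3)πr³
dV/dt = dV/dr · dr/dt = 4πr² · 13
At r = 10: dV/dt = 5200π cm³/s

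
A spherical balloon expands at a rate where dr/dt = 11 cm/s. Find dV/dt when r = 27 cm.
32076π cm³/s

V = (4/3)πr³
dV/dt = dV/dr · dr/dt = 4πr² · 11
At r = 27: dV/dt = 32076π cm³/s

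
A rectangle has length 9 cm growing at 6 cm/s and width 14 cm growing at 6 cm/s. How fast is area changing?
138 cm²/s

A = lw
dA/dt = w·dl/dt + l·dw/dt = 14·6 + 9·6 = 138 cm²/s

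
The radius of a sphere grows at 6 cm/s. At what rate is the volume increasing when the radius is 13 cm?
4056π cm³/s

V = (4/3)πr³
dV/dt = dV/dr · dr/dt = 4πr² · 6
At r = 13: dV/dt = 4056π cm³/s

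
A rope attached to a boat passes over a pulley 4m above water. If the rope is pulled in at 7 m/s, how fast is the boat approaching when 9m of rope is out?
63√65/65 ≈ 7.814 m/s

rope² = x² + 4²
x = √(9² - 4²) = √65
dx/dt = (rope/x) · d(rope)/dt = (9/√65) · (-7) = -63√65/65 m/s
The boat approaches at 63√65/65 ≈ 7.814 m/s.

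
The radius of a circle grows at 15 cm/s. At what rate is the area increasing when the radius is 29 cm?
870π cm²/s

A = πr²
dA/dt = 2πr · dr/dt = 2π(29)(15) = 870π cm²/s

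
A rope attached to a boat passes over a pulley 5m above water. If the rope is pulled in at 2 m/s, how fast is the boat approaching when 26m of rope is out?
52√651/651 ≈ 2.038 m/s

rope² = x² + 5²
x = √(26² - 5²) = √651
dx/dt = (rope/x) · d(rope)/dt = (26/√651) · (-2) = -52√651/651 m/s
The boat approaches at 52√651/651 ≈ 2.038 m/s.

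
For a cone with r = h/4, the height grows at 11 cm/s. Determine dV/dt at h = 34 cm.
3179π/4 cm³/s

V = (1/3)π(h/4)²h = πh³/48
dV/dt = πh²/16 · 11
At h = 34: dV/dt = 3179π/4 cm³/s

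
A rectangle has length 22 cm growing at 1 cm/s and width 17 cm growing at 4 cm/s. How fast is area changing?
105 cm²/s

A = lw
dA/dt = w·dl/dt + l·dw/dt = 17·1 + 22·4 = 105 cm²/s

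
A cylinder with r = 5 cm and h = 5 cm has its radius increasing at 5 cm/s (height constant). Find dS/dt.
150π cm²/s

S = 2πrh + 2πr² (lateral + bases)
dS/dt = (2πh + 4πr)·dr/dt = (2π·5 + 4π·5)·5
= 150π cm²/s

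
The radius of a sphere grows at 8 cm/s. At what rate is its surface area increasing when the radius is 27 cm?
1728π cm²/s

S = 4πr²
dS/dt = dS/dr · dr/dt = 8πr · 8
At r = 27: dS/dt = 1728π cm²/s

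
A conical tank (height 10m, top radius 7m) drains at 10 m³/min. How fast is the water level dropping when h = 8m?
125/(392π) ≈ 0.1015 m/min

r/h = 7/10, so r = (7/10)h
V = (1/3)πr²h = (1/3)π((7/10)h)²h = (49/300)πh³
dV/dh = (49/100)πh²
dh/dt = (dV/dt)/(dV/dh) = -10/((49/100)π·8²) = -125/(392π) m/min
The level is dropping at 125/(392π) ≈ 0.1015 m/min.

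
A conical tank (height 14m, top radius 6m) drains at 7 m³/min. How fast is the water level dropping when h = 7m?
7/(9π) ≈ 0.2476 m/min

r/h = 6/14, so r = (3/7)h
V = (1/3)πr²h = (1/3)π((3/7)h)²h = (3/49)πh³
dV/dh = (9/49)πh²
dh/dt = (dV/dt)/(dV/dh) = -7/((9/49)π·7²) = -7/(9π) m/min
The level is dropping at 7/(9π) ≈ 0.2476 m/min.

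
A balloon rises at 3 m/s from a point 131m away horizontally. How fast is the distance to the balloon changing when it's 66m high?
198√21517/21517 ≈ 1.35 m/s

z² = 131² + y²
z = √(131² + 66²) = √21517
dz/dt = y/z · dy/dt = 66/√21517 · 3 = 198√21517/21517 ≈ 1.35 m/s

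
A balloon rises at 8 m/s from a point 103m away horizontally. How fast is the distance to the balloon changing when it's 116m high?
928√24065/24065 ≈ 5.982 m/s

z² = 103² + y²
z = √(103² + 116²) = √24065
dz/dt = y/z · dy/dt = 116/√24065 · 8 = 928√24065/24065 ≈ 5.982 m/s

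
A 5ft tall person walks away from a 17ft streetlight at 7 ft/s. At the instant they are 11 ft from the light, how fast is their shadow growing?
35/12 ft/s

By similar triangles: 17/(x+s) = 5/s
Solving: s = 5x/12
ds/dt = 5/12 · dx/dt = 5/12 · 7 = 35/12 ft/s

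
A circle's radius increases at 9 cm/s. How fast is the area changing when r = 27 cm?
486π cm²/s

A = πr²
dA/dt = 2πr · dr/dt = 2π(27)(9) = 486π cm²/s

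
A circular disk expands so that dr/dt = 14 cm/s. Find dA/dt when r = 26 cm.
728π cm²/s

A = πr²
dA/dt = 2πr · dr/dt = 2π(26)(14) = 728π cm²/s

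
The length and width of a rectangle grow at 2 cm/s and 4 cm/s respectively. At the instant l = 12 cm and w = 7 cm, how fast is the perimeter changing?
12 cm/s

P = 2(l + w)
dP/dt = 2(dl/dt + dw/dt) = 2(2 + 4) = 12 cm/s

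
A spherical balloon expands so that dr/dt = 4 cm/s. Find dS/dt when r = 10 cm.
320π cm²/s

S = 4πr²
dS/dt = dS/dr · dr/dt = 8πr · 4
At r = 10: dS/dt = 320π cm²/s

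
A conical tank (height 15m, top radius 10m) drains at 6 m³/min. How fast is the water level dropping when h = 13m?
27/(338π) ≈ 0.02543 m/min

r/h = 10/15, so r = (2/3)h
V = (1/3)πr²h = (1/3)π((2/3)h)²h = (4/27)πh³
dV/dh = (4/9)πh²
dh/dt = (dV/dt)/(dV/dh) = -6/((4/9)π·13²) = -27/(338π) m/min
The level is dropping at 27/(338π) ≈ 0.02543 m/min.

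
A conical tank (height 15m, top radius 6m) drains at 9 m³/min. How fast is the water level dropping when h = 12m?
25/(64π) ≈ 0.1243 m/min

r/h = 6/15, so r = (2/5)h
V = (1/3)πr²h = (1/3)π((2/5)h)²h = (4/75)πh³
dV/dh = (4/25)πh²
dh/dt = (dV/dt)/(dV/dh) = -9/((4/25)π·12²) = -25/(64π) m/min
The level is dropping at 25/(64π) ≈ 0.1243 m/min.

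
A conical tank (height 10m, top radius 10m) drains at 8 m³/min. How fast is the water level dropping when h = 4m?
1/(2π) ≈ 0.1592 m/min

r/h = 10/10, so r = h
V = (1/3)πr²h = (1/3)π(h)²h = (1/3)πh³
dV/dh = πh²
dh/dt = (dV/dt)/(dV/dh) = -8/(π·4²) = -1/(2π) m/min
The level is dropping at 1/(2π) ≈ 0.1592 m/min.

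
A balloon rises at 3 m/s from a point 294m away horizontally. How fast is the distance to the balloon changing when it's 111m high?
111√10973/10973 ≈ 1.06 m/s

z² = 294² + y²
z = √(294² + 111²) = 3√10973
dz/dt = y/z · dy/dt = 111/(3√10973) · 3 = 111√10973/10973 ≈ 1.06 m/s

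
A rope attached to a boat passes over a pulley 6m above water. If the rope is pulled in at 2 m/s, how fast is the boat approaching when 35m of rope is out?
70√1189/1189 ≈ 2.03 m/s

rope² = x² + 6²
x = √(35² - 6²) = √1189
dx/dt = (rope/x) · d(rope)/dt = (35/√1189) · (-2) = -70√1189/1189 m/s
The boat approaches at 70√1189/1189 ≈ 2.03 m/s.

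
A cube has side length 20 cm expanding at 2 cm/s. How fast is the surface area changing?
480 cm²/s

A = 6s²
dA/dt = 12s · ds/dt = 12·20·2 = 480 cm²/s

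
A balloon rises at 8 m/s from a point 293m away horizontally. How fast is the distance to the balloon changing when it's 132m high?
1056√103273/103273 ≈ 3.286 m/s

z² = 293² + y²
z = √(293² + 132²) = √103273
dz/dt = y/z · dy/dt = 132/√103273 · 8 = 1056√103273/103273 ≈ 3.286 m/s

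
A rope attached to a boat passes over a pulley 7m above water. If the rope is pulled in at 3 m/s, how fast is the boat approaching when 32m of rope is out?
32√39/65 ≈ 3.074 m/s

rope² = x² + 7²
x = √(32² - 7²) = 5√39
dx/dt = (rope/x) · d(rope)/dt = (32/(5√39)) · (-3) = -32√39/65 m/s
The boat approaches at 32√39/65 ≈ 3.074 m/s.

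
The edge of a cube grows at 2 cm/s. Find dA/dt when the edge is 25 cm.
600 cm²/s

A = 6s²
dA/dt = 12s · ds/dt = 12·25·2 = 600 cm²/s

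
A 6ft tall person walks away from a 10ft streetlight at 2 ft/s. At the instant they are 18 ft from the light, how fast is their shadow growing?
3 ft/s

By similar triangles: 10/(x+s) = 6/s
Solving: s = 6x/4
ds/dt = 6/4 · dx/dt = 3/2 · 2 = 3 ft/s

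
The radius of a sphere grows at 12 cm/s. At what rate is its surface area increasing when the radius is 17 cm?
1632π cm²/s

S = 4πr²
dS/dt = dS/dr · dr/dt = 8πr · 12
At r = 17: dS/dt = 1632π cm²/s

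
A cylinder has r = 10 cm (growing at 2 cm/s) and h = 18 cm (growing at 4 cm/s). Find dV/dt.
1120π cm³/s

V = πr²h
dV/dt = 2πrh·dr/dt + πr²·dh/dt
= 2π(10)(18)(2) + π(10)²(4)
= 1120π cm³/s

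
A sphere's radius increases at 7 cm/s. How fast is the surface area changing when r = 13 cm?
728π cm²/s

S = 4πr²
dS/dt = dS/dr · dr/dt = 8πr · 7
At r = 13: dS/dt = 728π cm²/s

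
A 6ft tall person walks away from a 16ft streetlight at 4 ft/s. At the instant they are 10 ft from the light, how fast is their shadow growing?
12/5 ft/s

By similar triangles: 16/(x+s) = 6/s
Solving: s = 6x/10
ds/dt = 6/10 · dx/dt = 3/5 · 4 = 12/5 ft/s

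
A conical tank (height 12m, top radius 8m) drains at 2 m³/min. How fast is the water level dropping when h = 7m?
9/(98π) ≈ 0.02923 m/min

r/h = 8/12, so r = (2/3)h
V = (1/3)πr²h = (1/3)π((2/3)h)²h = (4/27)πh³
dV/dh = (4/9)πh²
dh/dt = (dV/dt)/(dV/dh) = -2/((4/9)π·7²) = -9/(98π) m/min
The level is dropping at 9/(98π) ≈ 0.02923 m/min.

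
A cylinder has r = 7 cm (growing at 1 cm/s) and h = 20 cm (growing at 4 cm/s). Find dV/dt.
476π cm³/s

V = πr²h
dV/dt = 2πrh·dr/dt + πr²·dh/dt
= 2π(7)(20)(1) + π(7)²(4)
= 476π cm³/s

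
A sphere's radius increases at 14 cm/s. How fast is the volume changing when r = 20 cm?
22400π cm³/s

V = (4/3)πr³
dV/dt = dV/dr · dr/dt = 4πr² · 14
At r = 20: dV/dt = 22400π cm³/s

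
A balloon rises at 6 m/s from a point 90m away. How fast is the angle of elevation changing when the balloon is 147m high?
0.018176 rad/s

tan(θ) = y/90
sec²(θ) · dθ/dt = (1/90) · dy/dt
dθ/dt = cos²(θ)/90 · 6 = 90/(90² + 147²) · 6
dθ/dt = 0.018176 rad/s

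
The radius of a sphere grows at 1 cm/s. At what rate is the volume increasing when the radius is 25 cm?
2500π cm³/s

V = (4/3)πr³
dV/dt = dV/dr · dr/dt = 4πr² · 1
At r = 25: dV/dt = 2500π cm³/s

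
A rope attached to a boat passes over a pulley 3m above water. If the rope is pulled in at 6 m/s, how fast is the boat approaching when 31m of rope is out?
93√238/238 ≈ 6.028 m/s

rope² = x² + 3²
x = √(31² - 3²) = 2√238
dx/dt = (rope/x) · d(rope)/dt = (31/(2√238)) · (-6) = -93√238/238 m/s
The boat approaches at 93√238/238 ≈ 6.028 m/s.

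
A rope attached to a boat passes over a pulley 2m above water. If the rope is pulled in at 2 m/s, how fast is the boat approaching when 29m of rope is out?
58√93/279 ≈ 2.005 m/s

rope² = x² + 2²
x = √(29² - 2²) = 3√93
dx/dt = (rope/x) · d(rope)/dt = (29/(3√93)) · (-2) = -58√93/279 m/s
The boat approaches at 58√93/279 ≈ 2.005 m/s.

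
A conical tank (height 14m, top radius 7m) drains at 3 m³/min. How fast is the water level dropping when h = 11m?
12/(121π) ≈ 0.03157 m/min

r/h = 7/14, so r = (1/2)h
V = (1/3)πr²h = (1/3)π((1/2)h)²h = (1/12)πh³
dV/dh = (1/4)πh²
dh/dt = (dV/dt)/(dV/dh) = -3/((1/4)π·11²) = -12/(121π) m/min
The level is dropping at 12/(121π) ≈ 0.03157 m/min.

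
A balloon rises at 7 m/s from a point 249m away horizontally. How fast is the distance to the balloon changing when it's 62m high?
434√65845/65845 ≈ 1.691 m/s

z² = 249² + y²
z = √(249² + 62²) = √65845
dz/dt = y/z · dy/dt = 62/√65845 · 7 = 434√65845/65845 ≈ 1.691 m/s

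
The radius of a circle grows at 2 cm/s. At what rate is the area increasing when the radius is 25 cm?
100π cm²/s

A = πr²
dA/dt = 2πr · dr/dt = 2π(25)(2) = 100π cm²/s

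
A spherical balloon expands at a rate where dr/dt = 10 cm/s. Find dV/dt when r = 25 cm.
25000π cm³/s

V = (4/3)πr³
dV/dt = dV/dr · dr/dt = 4πr² · 10
At r = 25: dV/dt = 25000π cm³/s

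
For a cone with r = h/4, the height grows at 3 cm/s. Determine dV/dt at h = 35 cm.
3675π/16 cm³/s

V = (1/3)π(h/4)²h = πh³/48
dV/dt = πh²/16 · 3
At h = 35: dV/dt = 3675π/16 cm³/s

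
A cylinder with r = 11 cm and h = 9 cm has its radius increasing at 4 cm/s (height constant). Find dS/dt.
248π cm²/s

S = 2πrh + 2πr² (lateral + bases)
dS/dt = (2πh + 4πr)·dr/dt = (2π·9 + 4π·11)·4
= 248π cm²/s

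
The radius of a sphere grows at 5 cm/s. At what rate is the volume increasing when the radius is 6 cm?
720π cm³/s

V = (4/3)πr³
dV/dt = dV/dr · dr/dt = 4πr² · 5
At r = 6: dV/dt = 720π cm³/s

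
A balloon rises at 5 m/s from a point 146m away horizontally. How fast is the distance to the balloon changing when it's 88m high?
44√7265/1453 ≈ 2.581 m/s

z² = 146² + y²
z = √(146² + 88²) = 2√7265
dz/dt = y/z · dy/dt = 88/(2√7265) · 5 = 44√7265/1453 ≈ 2.581 m/s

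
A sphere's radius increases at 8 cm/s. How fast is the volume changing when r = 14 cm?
6272π cm³/s

V = (4/3)πr³
dV/dt = dV/dr · dr/dt = 4πr² · 8
At r = 14: dV/dt = 6272π cm³/s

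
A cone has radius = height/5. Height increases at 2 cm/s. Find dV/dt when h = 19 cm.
722π/25 cm³/s

V = (1/3)π(h/5)²h = πh³/75
dV/dt = πh²/25 · 2
At h = 19: dV/dt = 722π/25 cm³/s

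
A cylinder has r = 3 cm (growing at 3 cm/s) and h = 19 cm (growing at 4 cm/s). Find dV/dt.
378π cm³/s

V = πr²h
dV/dt = 2πrh·dr/dt + πr²·dh/dt
= 2π(3)(19)(3) + π(3)²(4)
= 378π cm³/s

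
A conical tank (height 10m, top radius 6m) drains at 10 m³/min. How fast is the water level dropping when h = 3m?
250/(81π) ≈ 0.9824 m/min

r/h = 6/10, so r = (3/5)h
V = (1/3)πr²h = (1/3)π((3/5)h)²h = (3/25)πh³
dV/dh = (9/25)πh²
dh/dt = (dV/dt)/(dV/dh) = -10/((9/25)π·3²) = -250/(81π) m/min
The level is dropping at 250/(81π) ≈ 0.9824 m/min.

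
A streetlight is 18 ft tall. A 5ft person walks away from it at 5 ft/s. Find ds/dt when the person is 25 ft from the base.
25/13 ft/s

By similar triangles: 18/(x+s) = 5/s
Solving: s = 5x/13
ds/dt = 5/13 · dx/dt = 5/13 · 5 = 25/13 ft/s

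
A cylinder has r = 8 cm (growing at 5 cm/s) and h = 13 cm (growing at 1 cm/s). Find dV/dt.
1104π cm³/s

V = πr²h
dV/dt = 2πrh·dr/dt + πr²·dh/dt
= 2π(8)(13)(5) + π(8)²(1)
= 1104π cm³/s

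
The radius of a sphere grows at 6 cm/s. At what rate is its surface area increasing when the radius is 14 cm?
672π cm²/s

S = 4πr²
dS/dt = dS/dr · dr/dt = 8πr · 6
At r = 14: dS/dt = 672π cm²/s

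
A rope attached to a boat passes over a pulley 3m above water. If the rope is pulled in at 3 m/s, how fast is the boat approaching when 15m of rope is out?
5√6/4 ≈ 3.062 m/s

rope² = x² + 3²
x = √(15² - 3²) = 6√6
dx/dt = (rope/x) · d(rope)/dt = (15/(6√6)) · (-3) = -5√6/4 m/s
The boat approaches at 5√6/4 ≈ 3.062 m/s.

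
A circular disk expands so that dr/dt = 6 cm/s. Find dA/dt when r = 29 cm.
348π cm²/s

A = πr²
dA/dt = 2πr · dr/dt = 2π(29)(6) = 348π cm²/s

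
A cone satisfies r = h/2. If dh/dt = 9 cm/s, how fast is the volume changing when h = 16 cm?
576π cm³/s

V = (1/3)π(h/2)²h = πh³/12
dV/dt = πh²/4 · 9
At h = 16: dV/dt = 576π cm³/s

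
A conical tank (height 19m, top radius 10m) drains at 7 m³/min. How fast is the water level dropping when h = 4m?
2527/(1600π) ≈ 0.5027 m/min

r/h = 10/19, so r = (10/19)h
V = (1/3)πr²h = (1/3)π((10/19)h)²h = (100/1083)πh³
dV/dh = (100/361)πh²
dh/dt = (dV/dt)/(dV/dh) = -7/((100/361)π·4²) = -2527/(1600π) m/min
The level is dropping at 2527/(1600π) ≈ 0.5027 m/min.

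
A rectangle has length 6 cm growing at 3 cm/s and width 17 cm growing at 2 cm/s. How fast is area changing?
63 cm²/s

A = lw
dA/dt = w·dl/dt + l·dw/dt = 17·3 + 6·2 = 63 cm²/s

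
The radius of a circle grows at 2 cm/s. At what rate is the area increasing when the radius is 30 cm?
120π cm²/s

A = πr²
dA/dt = 2πr · dr/dt = 2π(30)(2) = 120π cm²/s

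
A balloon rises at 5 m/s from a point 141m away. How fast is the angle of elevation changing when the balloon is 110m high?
0.022044 rad/s

tan(θ) = y/141
sec²(θ) · dθ/dt = (1/141) · dy/dt
dθ/dt = cos²(θ)/141 · 5 = 141/(141² + 110²) · 5
dθ/dt = 0.022044 rad/s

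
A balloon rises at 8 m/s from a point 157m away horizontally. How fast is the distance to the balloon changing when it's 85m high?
340√31874/15937 ≈ 3.809 m/s

z² = 157² + y²
z = √(157² + 85²) = √31874
dz/dt = y/z · dy/dt = 85/√31874 · 8 = 340√31874/15937 ≈ 3.809 m/s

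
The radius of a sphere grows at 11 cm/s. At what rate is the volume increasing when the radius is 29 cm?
37004π cm³/s

V = (4/3)πr³
dV/dt = dV/dr · dr/dt = 4πr² · 11
At r = 29: dV/dt = 37004π cm³/s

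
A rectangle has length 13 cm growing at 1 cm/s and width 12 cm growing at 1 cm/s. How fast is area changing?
25 cm²/s

A = lw
dA/dt = w·dl/dt + l·dw/dt = 12·1 + 13·1 = 25 cm²/s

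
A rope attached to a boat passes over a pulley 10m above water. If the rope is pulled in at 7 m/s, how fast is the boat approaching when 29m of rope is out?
203√741/741 ≈ 7.457 m/s

rope² = x² + 10²
x = √(29² - 10²) = √741
dx/dt = (rope/x) · d(rope)/dt = (29/√741) · (-7) = -203√741/741 m/s
The boat approaches at 203√741/741 ≈ 7.457 m/s.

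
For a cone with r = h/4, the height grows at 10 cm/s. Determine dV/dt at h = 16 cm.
160π cm³/s

V = (1/3)π(h/4)²h = πh³/48
dV/dt = πh²/16 · 10
At h = 16: dV/dt = 160π cm³/s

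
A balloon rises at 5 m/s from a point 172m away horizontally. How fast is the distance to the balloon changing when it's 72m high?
90√2173/2173 ≈ 1.931 m/s

z² = 172² + y²
z = √(172² + 72²) = 4√2173
dz/dt = y/z · dy/dt = 72/(4√2173) · 5 = 90√2173/2173 ≈ 1.931 m/s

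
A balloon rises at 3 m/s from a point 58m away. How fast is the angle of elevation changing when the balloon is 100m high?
0.01302 rad/s

tan(θ) = y/58
sec²(θ) · dθ/dt = (1/58) · dy/dt
dθ/dt = cos²(θ)/58 · 3 = 58/(58² + 100²) · 3
dθ/dt = 0.01302 rad/s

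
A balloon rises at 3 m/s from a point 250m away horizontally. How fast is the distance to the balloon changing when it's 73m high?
219√67829/67829 ≈ 0.8409 m/s

z² = 250² + y²
z = √(250² + 73²) = √67829
dz/dt = y/z · dy/dt = 73/√67829 · 3 = 219√67829/67829 ≈ 0.8409 m/s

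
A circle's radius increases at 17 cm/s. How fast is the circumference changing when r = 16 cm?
34π cm/s

C = 2πr
dC/dt = 2π · dr/dt = 2π · 17 = 34π cm/s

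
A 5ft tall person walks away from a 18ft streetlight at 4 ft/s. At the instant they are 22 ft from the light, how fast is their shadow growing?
20/13 ft/s

By similar triangles: 18/(x+s) = 5/s
Solving: s = 5x/13
ds/dt = 5/13 · dx/dt = 5/13 · 4 = 20/13 ft/s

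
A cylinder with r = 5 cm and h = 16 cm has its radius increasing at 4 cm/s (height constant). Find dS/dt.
208π cm²/s

S = 2πrh + 2πr² (lateral + bases)
dS/dt = (2πh + 4πr)·dr/dt = (2π·16 + 4π·5)·4
= 208π cm²/s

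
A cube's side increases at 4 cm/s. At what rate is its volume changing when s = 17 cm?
3468 cm³/s

V = s³
dV/dt = 3s² · ds/dt = 3·17²·4 = 3468 cm³/s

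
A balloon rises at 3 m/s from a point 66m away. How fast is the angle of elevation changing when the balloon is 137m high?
0.008562 rad/s

tan(θ) = y/66
sec²(θ) · dθ/dt = (1/66) · dy/dt
dθ/dt = cos²(θ)/66 · 3 = 66/(66² + 137²) · 3
dθ/dt = 0.008562 rad/s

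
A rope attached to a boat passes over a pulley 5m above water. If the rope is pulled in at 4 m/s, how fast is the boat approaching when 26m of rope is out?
104√651/651 ≈ 4.076 m/s

rope² = x² + 5²
x = √(26² - 5²) = √651
dx/dt = (rope/x) · d(rope)/dt = (26/√651) · (-4) = -104√651/651 m/s
The boat approaches at 104√651/651 ≈ 4.076 m/s.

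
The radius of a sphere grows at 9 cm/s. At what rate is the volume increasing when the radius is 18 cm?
11664π cm³/s

V = (4/3)πr³
dV/dt = dV/dr · dr/dt = 4πr² · 9
At r = 18: dV/dt = 11664π cm³/s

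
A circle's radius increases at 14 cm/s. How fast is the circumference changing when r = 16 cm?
28π cm/s

C = 2πr
dC/dt = 2π · dr/dt = 2π · 14 = 28π cm/s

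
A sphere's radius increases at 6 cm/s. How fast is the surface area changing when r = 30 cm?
1440π cm²/s

S = 4πr²
dS/dt = dS/dr · dr/dt = 8πr · 6
At r = 30: dS/dt = 1440π cm²/s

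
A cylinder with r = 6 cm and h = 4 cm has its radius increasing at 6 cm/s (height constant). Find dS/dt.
192π cm²/s

S = 2πrh + 2πr² (lateral + bases)
dS/dt = (2πh + 4πr)·dr/dt = (2π·4 + 4π·6)·6
= 192π cm²/s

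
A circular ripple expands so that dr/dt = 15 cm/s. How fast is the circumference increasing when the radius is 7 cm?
30π cm/s

C = 2πr
dC/dt = 2π · dr/dt = 2π · 15 = 30π cm/s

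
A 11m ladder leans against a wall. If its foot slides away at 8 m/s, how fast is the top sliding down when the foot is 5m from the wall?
5√6/3 ≈ 4.082 m/s

x² + y² = 11²
2x·dx/dt + 2y·dy/dt = 0
dy/dt = -x/y · dx/dt = -5/(4√6) · 8 = -5√6/3 m/s
The top is descending at 5√6/3 ≈ 4.082 m/s.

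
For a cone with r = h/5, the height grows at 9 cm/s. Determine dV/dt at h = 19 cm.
3249π/25 cm³/s

V = (1/3)π(h/5)²h = πh³/75
dV/dt = πh²/25 · 9
At h = 19: dV/dt = 3249π/25 cm³/s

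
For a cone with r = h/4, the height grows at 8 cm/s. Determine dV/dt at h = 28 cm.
392π cm³/s

V = (1/3)π(h/4)²h = πh³/48
dV/dt = πh²/16 · 8
At h = 28: dV/dt = 392π cm³/s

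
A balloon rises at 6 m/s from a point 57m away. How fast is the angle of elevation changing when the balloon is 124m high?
0.018362 rad/s

tan(θ) = y/57
sec²(θ) · dθ/dt = (1/57) · dy/dt
dθ/dt = cos²(θ)/57 · 6 = 57/(57² + 124²) · 6
dθ/dt = 0.018362 rad/s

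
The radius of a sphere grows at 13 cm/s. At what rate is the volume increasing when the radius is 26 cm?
35152π cm³/s

V = (4/3)πr³
dV/dt = dV/dr · dr/dt = 4πr² · 13
At r = 26: dV/dt = 35152π cm³/s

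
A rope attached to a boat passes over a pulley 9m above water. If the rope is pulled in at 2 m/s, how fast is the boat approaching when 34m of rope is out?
68√43/215 ≈ 2.074 m/s

rope² = x² + 9²
x = √(34² - 9²) = 5√43
dx/dt = (rope/x) · d(rope)/dt = (34/(5√43)) · (-2) = -68√43/215 m/s
The boat approaches at 68√43/215 ≈ 2.074 m/s.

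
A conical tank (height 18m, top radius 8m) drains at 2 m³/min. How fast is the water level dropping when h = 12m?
9/(128π) ≈ 0.02238 m/min

r/h = 8/18, so r = (4/9)h
V = (1/3)πr²h = (1/3)π((4/9)h)²h = (16/243)πh³
dV/dh = (16/81)πh²
dh/dt = (dV/dt)/(dV/dh) = -2/((16/81)π·12²) = -9/(128π) m/min
The level is dropping at 9/(128π) ≈ 0.02238 m/min.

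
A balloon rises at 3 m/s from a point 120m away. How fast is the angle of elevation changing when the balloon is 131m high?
0.011406 rad/s

tan(θ) = y/120
sec²(θ) · dθ/dt = (1/120) · dy/dt
dθ/dt = cos²(θ)/120 · 3 = 120/(120² + 131²) · 3
dθ/dt = 0.011406 rad/s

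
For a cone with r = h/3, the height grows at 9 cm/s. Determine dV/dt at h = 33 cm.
1089π cm³/s

V = (1/3)π(h/3)²h = πh³/27
dV/dt = πh²/9 · 9
At h = 33: dV/dt = 1089π cm³/s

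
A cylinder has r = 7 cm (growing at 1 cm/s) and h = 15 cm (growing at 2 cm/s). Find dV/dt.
308π cm³/s

V = πr²h
dV/dt = 2πrh·dr/dt + πr²·dh/dt
= 2π(7)(15)(1) + π(7)²(2)
= 308π cm³/s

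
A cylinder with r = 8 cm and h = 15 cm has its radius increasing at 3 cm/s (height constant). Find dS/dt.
186π cm²/s

S = 2πrh + 2πr² (lateral + bases)
dS/dt = (2πh + 4πr)·dr/dt = (2π·15 + 4π·8)·3
= 186π cm²/s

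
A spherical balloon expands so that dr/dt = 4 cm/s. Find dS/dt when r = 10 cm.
320π cm²/s

S = 4πr²
dS/dt = dS/dr · dr/dt = 8πr · 4
At r = 10: dS/dt = 320π cm²/s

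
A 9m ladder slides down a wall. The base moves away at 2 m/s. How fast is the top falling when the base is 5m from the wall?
5√14/14 ≈ 1.336 m/s

x² + y² = 9²
2x·dx/dt + 2y·dy/dt = 0
dy/dt = -x/y · dx/dt = -5/(2√14) · 2 = -5√14/14 m/s
The top is descending at 5√14/14 ≈ 1.336 m/s.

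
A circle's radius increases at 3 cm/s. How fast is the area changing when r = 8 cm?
48π cm²/s

A = πr²
dA/dt = 2πr · dr/dt = 2π(8)(3) = 48π cm²/s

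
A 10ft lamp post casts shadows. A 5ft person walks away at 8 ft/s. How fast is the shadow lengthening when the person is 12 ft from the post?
8 ft/s

By similar triangles: 10/(x+s) = 5/s
Solving: s = 5x/5
ds/dt = 5/5 · dx/dt = 1 · 8 = 8 ft/s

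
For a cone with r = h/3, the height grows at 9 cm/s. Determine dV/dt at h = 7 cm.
49π cm³/s

V = (1/3)π(h/3)²h = πh³/27
dV/dt = πh²/9 · 9
At h = 7: dV/dt = 49π cm³/s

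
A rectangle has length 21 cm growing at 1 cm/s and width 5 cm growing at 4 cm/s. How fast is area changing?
89 cm²/s

A = lw
dA/dt = w·dl/dt + l·dw/dt = 5·1 + 21·4 = 89 cm²/s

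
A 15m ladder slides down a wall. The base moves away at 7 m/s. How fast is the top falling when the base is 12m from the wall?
28/3 ≈ 9.333 m/s

x² + y² = 15²
2x·dx/dt + 2y·dy/dt = 0
dy/dt = -x/y · dx/dt = -12/9 · 7 = -28/3 m/s
The top is descending at 28/3 ≈ 9.333 m/s.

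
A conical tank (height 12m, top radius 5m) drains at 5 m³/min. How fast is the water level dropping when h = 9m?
16/(45π) ≈ 0.1132 m/min

r/h = 5/12, so r = (5/12)h
V = (1/3)πr²h = (1/3)π((5/12)h)²h = (25/432)πh³
dV/dh = (25/144)πh²
dh/dt = (dV/dt)/(dV/dh) = -5/((25/144)π·9²) = -16/(45π) m/min
The level is dropping at 16/(45π) ≈ 0.1132 m/min.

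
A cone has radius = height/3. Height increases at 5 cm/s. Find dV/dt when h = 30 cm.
500π cm³/s

V = (1/3)π(h/3)²h = πh³/27
dV/dt = πh²/9 · 5
At h = 30: dV/dt = 500π cm³/s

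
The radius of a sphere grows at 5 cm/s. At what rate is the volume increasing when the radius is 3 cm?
180π cm³/s

V = (4/3)πr³
dV/dt = dV/dr · dr/dt = 4πr² · 5
At r = 3: dV/dt = 180π cm³/s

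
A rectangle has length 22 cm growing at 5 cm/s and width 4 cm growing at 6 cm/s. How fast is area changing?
152 cm²/s

A = lw
dA/dt = w·dl/dt + l·dw/dt = 4·5 + 22·6 = 152 cm²/s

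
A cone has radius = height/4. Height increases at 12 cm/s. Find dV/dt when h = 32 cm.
768π cm³/s

V = (1/3)π(h/4)²h = πh³/48
dV/dt = πh²/16 · 12
At h = 32: dV/dt = 768π cm³/s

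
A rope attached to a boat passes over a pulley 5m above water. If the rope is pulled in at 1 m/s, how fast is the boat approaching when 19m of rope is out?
19√21/84 ≈ 1.037 m/s

rope² = x² + 5²
x = √(19² - 5²) = 4√21
dx/dt = (rope/x) · d(rope)/dt = (19/(4√21)) · (-1) = -19√21/84 m/s
The boat approaches at 19√21/84 ≈ 1.037 m/s.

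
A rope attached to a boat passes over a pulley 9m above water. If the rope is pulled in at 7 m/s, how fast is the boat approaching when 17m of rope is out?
119√13/52 ≈ 8.251 m/s

rope² = x² + 9²
x = √(17² - 9²) = 4√13
dx/dt = (rope/x) · d(rope)/dt = (17/(4√13)) · (-7) = -119√13/52 m/s
The boat approaches at 119√13/52 ≈ 8.251 m/s.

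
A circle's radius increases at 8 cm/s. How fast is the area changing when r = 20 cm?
320π cm²/s

A = πr²
dA/dt = 2πr · dr/dt = 2π(20)(8) = 320π cm²/s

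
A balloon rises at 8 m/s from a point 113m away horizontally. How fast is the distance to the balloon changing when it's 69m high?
276√17530/8765 ≈ 4.169 m/s

z² = 113² + y²
z = √(113² + 69²) = √17530
dz/dt = y/z · dy/dt = 69/√17530 · 8 = 276√17530/8765 ≈ 4.169 m/s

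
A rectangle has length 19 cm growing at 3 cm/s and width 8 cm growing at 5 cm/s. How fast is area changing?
119 cm²/s

A = lw
dA/dt = w·dl/dt + l·dw/dt = 8·3 + 19·5 = 119 cm²/s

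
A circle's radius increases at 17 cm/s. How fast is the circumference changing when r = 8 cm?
34π cm/s

C = 2πr
dC/dt = 2π · dr/dt = 2π · 17 = 34π cm/s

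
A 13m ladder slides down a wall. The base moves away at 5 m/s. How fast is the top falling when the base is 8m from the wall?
8√105/21 ≈ 3.904 m/s

x² + y² = 13²
2x·dx/dt + 2y·dy/dt = 0
dy/dt = -x/y · dx/dt = -8/√105 · 5 = -8√105/21 m/s
The top is descending at 8√105/21 ≈ 3.904 m/s.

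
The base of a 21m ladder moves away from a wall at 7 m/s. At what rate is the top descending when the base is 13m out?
91√17/68 ≈ 5.518 m/s

x² + y² = 21²
2x·dx/dt + 2y·dy/dt = 0
dy/dt = -x/y · dx/dt = -13/(4√17) · 7 = -91√17/68 m/s
The top is descending at 91√17/68 ≈ 5.518 m/s.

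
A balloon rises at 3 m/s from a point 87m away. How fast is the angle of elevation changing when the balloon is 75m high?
0.019782 rad/s

tan(θ) = y/87
sec²(θ) · dθ/dt = (1/87) · dy/dt
dθ/dt = cos²(θ)/87 · 3 = 87/(87² + 75²) · 3
dθ/dt = 0.019782 rad/s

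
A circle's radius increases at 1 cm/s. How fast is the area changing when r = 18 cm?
36π cm²/s

A = πr²
dA/dt = 2πr · dr/dt = 2π(18)(1) = 36π cm²/s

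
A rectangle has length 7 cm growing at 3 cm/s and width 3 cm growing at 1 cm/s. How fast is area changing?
16 cm²/s

A = lw
dA/dt = w·dl/dt + l·dw/dt = 3·3 + 7·1 = 16 cm²/s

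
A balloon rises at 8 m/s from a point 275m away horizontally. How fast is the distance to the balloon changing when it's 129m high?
516√92266/46133 ≈ 3.397 m/s

z² = 275² + y²
z = √(275² + 129²) = √92266
dz/dt = y/z · dy/dt = 129/√92266 · 8 = 516√92266/46133 ≈ 3.397 m/s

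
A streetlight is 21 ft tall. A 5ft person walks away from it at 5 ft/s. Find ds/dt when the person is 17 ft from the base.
25/16 ft/s

By similar triangles: 21/(x+s) = 5/s
Solving: s = 5x/16
ds/dt = 5/16 · dx/dt = 5/16 · 5 = 25/16 ft/s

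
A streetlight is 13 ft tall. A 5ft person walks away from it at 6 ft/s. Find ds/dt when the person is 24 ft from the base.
15/4 ft/s

By similar triangles: 13/(x+s) = 5/s
Solving: s = 5x/8
ds/dt = 5/8 · dx/dt = 5/8 · 6 = 15/4 ft/s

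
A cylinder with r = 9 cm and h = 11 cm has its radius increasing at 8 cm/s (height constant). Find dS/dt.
464π cm²/s

S = 2πrh + 2πr² (lateral + bases)
dS/dt = (2πh + 4πr)·dr/dt = (2π·11 + 4π·9)·8
= 464π cm²/s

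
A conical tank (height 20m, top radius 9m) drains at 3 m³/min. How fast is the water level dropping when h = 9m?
400/(2187π) ≈ 0.05822 m/min

r/h = 9/20, so r = (9/20)h
V = (1/3)πr²h = (1/3)π((9/20)h)²h = (27/400)πh³
dV/dh = (81/400)πh²
dh/dt = (dV/dt)/(dV/dh) = -3/((81/400)π·9²) = -400/(2187π) m/min
The level is dropping at 400/(2187π) ≈ 0.05822 m/min.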